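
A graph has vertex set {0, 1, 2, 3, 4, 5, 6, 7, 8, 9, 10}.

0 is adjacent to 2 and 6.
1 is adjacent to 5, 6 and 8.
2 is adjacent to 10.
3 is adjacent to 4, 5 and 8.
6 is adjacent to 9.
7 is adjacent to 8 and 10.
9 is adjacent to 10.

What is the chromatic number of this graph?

3

The cycle 6-9-10-2-0-6 has odd length 5, so it cannot be 2-colored; at least 3 colors are needed.
3 colors suffice: 0=a, 1=a, 2=b, 3=a, 4=b, 5=b, 6=b, 7=c, 8=b, 9=c, 10=a. Every edge joins two different colors.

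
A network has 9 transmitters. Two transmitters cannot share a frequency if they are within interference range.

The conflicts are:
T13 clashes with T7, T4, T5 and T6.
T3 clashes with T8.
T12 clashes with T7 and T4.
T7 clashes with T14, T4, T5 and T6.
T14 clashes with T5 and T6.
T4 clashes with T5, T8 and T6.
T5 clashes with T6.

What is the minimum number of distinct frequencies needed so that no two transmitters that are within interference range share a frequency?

5

T13, T7, T4, T5, T6 are mutually in conflict, so at least 5 frequencies are needed.
A valid assignment using 5 frequencies: T13=5, T3=2, T12=3, T7=1, T14=2, T4=2, T5=4, T8=1, T6=3. No two conflicting transmitters share a frequency.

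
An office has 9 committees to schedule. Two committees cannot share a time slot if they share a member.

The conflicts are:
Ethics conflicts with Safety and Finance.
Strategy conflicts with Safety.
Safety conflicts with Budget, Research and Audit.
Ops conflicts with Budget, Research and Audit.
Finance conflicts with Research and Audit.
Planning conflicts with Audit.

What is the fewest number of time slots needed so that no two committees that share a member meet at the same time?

2

Ethics and Finance conflict, so at least 2 time slots are needed.
2 time slots suffice: time slot 1 → {Safety, Ops, Finance, Planning}; time slot 2 → {Ethics, Strategy, Budget, Research, Audit}. No two conflicting committees share a time slot.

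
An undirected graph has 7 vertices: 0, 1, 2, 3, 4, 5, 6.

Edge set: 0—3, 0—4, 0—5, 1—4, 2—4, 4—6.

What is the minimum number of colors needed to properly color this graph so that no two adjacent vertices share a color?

4 and 6 are adjacent, so at least 2 colors are needed.
2 colors suffice: color red → {3, 4, 5}; color blue → {0, 1, 2, 6}. No two adjacent vertices share a color.

2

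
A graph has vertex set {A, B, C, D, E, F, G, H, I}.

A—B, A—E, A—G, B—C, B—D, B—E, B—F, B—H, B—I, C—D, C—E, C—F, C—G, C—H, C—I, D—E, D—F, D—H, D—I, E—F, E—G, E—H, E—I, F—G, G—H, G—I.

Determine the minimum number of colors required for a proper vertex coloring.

B, C, D, E, H form a clique, so at least 5 colors are needed.
5 colors suffice: color 1 → {E}; color 2 → {B, G}; color 3 → {A, C}; color 4 → {D}; color 5 → {F, H, I}. Each edge has distinct colors on its endpoints.

5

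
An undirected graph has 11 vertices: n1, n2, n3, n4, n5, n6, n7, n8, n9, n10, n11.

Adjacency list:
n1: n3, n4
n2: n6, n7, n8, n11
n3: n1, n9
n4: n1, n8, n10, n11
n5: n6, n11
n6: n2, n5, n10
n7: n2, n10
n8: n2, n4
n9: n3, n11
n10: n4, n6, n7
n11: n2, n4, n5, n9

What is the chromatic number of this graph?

The cycle n4-n11-n2-n6-n10-n4 has odd length 5, so it cannot be 2-colored; at least 3 colors are needed.
3 colors suffice: color 1 → {n2, n4, n5, n9}; color 2 → {n3, n6, n7, n8, n11}; color 3 → {n1, n10}. No two adjacent vertices share a color.

3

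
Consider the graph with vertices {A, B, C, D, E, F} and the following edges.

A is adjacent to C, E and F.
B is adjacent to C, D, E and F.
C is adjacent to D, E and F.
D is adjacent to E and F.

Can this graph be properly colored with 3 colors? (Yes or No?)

B, C, D, E are pairwise adjacent (a clique of size 4), so at least 4 colors are needed.
So 3 colors are not enough.

No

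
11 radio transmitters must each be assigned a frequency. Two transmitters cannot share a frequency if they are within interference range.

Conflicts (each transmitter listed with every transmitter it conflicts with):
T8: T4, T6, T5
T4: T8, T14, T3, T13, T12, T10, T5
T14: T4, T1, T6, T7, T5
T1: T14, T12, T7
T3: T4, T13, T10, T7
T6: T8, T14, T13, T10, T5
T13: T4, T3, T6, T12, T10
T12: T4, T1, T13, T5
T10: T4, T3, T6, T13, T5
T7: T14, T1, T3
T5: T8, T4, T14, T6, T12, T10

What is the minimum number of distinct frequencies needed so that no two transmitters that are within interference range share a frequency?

T4, T3, T13, T10 all conflict with each other, so at least 4 frequencies are needed.
A valid assignment using 4 frequencies: T8=3, T4=1, T14=3, T1=2, T3=4, T6=1, T13=2, T12=3, T10=3, T7=1, T5=2. Each listed conflict is separated.

4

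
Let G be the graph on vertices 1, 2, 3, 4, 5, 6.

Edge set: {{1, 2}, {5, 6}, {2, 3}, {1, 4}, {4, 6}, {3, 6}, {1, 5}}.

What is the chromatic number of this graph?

The cycle 2-1-5-6-3-2 has odd length 5, so it cannot be 2-colored; at least 3 colors are needed.
3 colors suffice: color a → {1, 6}; color b → {3, 4, 5}; color c → {2}. Each edge has distinct colors on its endpoints.

3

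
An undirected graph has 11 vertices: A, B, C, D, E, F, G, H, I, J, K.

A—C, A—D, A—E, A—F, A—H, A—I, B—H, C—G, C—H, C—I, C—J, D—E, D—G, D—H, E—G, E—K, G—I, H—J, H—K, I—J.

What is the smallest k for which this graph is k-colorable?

D, E, G are mutually adjacent, so at least 3 colors are needed.
One proper 3-coloring: A=blue, B=blue, C=green, D=green, E=red, F=red, G=blue, H=red, I=red, J=blue, K=blue. Every edge joins two different colors.

3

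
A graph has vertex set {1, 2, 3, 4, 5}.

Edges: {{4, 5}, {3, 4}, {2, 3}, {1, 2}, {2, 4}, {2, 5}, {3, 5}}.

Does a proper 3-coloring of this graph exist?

No

2, 3, 4, 5 are pairwise adjacent (a clique of size 4), so at least 4 colors are needed.
So 3 colors are not enough.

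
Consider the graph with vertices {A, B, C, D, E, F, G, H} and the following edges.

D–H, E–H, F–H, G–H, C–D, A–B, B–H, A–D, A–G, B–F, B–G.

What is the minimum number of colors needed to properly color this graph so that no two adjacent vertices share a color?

B, F, H are pairwise adjacent, so at least 3 colors are needed.
3 colors suffice: A=1, B=2, C=1, D=2, E=2, F=3, G=3, H=1. Each edge has distinct colors on its endpoints.

3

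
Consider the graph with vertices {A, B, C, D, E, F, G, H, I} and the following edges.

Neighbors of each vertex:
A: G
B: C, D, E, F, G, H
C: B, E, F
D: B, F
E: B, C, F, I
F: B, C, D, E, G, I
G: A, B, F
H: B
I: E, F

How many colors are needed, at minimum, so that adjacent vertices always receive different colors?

B, C, E, F form a clique, so at least 4 colors are needed.
4 colors suffice: color 1 → {A, F, H}; color 2 → {B, I}; color 3 → {D, E, G}; color 4 → {C}. Each edge has distinct colors on its endpoints.

4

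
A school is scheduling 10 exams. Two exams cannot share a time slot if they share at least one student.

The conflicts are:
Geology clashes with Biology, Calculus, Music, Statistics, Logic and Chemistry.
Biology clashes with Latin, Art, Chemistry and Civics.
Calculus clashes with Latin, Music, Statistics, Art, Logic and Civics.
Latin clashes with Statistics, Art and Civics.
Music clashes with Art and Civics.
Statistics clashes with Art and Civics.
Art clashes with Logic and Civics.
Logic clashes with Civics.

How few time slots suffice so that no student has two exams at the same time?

Calculus, Latin, Statistics, Art, Civics are mutually in conflict, so at least 5 time slots are needed.
5 time slots suffice: time slot 1 → {Biology, Calculus}; time slot 2 → {Geology, Civics}; time slot 3 → {Art, Chemistry}; time slot 4 → {Music, Statistics, Logic}; time slot 5 → {Latin}. No two conflicting exams share a time slot.

5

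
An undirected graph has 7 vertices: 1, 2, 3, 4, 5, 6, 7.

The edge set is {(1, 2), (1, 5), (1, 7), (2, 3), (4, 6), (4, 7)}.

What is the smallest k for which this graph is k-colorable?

1 and 2 are adjacent, so at least 2 colors are needed.
2 colors suffice: color a → {1, 3, 4}; color b → {2, 5, 6, 7}. Each edge has distinct colors on its endpoints.

2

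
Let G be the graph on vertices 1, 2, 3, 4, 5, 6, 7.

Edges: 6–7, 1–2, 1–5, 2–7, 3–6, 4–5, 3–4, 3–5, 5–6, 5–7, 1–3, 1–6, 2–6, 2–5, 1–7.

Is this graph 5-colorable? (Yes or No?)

The chromatic number is 5. 1, 2, 5, 6, 7 form a clique, so at least 5 colors are needed.
A valid assignment using 5 colors: 1=c, 2=d, 3=d, 4=b, 5=a, 6=b, 7=e.
That is already a proper 5-coloring.

Yes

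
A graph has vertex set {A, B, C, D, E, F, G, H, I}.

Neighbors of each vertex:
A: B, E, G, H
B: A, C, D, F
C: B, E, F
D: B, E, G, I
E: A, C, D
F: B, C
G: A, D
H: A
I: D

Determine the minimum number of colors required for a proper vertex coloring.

B, C, F form a triangle, so at least 3 colors are needed.
3 colors suffice: color 1 → {A, C, D}; color 2 → {B, E, G, H, I}; color 3 → {F}. No two adjacent vertices share a color.

3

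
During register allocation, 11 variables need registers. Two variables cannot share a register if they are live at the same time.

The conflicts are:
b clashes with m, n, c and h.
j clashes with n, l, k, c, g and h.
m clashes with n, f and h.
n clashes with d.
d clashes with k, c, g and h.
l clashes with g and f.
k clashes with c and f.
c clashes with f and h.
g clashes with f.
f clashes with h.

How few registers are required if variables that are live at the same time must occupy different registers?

3

b, m, h pairwise conflict, so at least 3 registers are needed.
3 registers suffice: b=2, j=2, m=3, n=1, d=2, l=3, k=1, c=3, g=1, f=2, h=1. Every pair that conflicts lands in different registers.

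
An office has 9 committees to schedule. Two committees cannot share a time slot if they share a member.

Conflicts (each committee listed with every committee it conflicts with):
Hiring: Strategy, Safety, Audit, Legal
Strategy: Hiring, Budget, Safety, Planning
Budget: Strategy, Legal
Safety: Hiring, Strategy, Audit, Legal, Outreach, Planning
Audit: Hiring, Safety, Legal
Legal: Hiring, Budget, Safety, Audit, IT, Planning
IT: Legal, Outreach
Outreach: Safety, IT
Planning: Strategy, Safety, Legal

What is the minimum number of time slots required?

Hiring, Safety, Audit, Legal pairwise conflict, so at least 4 time slots are needed.
A valid assignment using 4 time slots: Hiring=3, Strategy=1, Budget=2, Safety=2, Audit=4, Legal=1, IT=2, Outreach=1, Planning=3. No two conflicting committees share a time slot.

4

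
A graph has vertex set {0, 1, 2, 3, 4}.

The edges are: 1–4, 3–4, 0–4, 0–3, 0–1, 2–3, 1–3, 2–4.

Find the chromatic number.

4

0, 1, 3, 4 form a clique, so at least 4 colors are needed.
4 colors suffice: 0=yellow, 1=green, 2=green, 3=red, 4=blue. Every edge joins two different colors.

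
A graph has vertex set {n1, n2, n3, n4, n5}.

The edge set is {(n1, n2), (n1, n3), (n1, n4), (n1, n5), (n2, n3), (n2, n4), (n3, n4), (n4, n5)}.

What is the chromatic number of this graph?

4

n1, n2, n3, n4 form a clique, so at least 4 colors are needed.
4 colors suffice: n1=1, n2=4, n3=3, n4=2, n5=3. Every edge joins two different colors.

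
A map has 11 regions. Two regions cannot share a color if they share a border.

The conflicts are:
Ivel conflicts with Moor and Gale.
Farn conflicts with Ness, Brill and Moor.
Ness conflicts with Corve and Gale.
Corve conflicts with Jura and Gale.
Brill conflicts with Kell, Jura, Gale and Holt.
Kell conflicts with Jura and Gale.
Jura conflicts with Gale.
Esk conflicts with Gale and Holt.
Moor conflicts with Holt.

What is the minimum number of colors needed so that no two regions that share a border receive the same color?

Brill, Kell, Jura, Gale are mutually in conflict, so at least 4 colors are needed.
4 colors suffice: color 1 → {Moor, Gale}; color 2 → {Ivel, Ness, Brill, Esk}; color 3 → {Farn, Jura, Holt}; color 4 → {Corve, Kell}. Each listed conflict is separated.

4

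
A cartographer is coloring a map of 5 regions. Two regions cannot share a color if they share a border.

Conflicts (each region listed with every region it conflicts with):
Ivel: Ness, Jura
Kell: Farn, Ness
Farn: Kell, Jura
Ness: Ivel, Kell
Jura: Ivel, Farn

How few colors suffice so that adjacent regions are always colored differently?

3

The cycle Ness-Ivel-Jura-Farn-Kell-Ness has odd length 5, so it cannot be 2-colored; at least 3 colors are needed.
3 colors suffice: color 1 → {Ness, Jura}; color 2 → {Ivel, Kell}; color 3 → {Farn}. Every pair that conflicts lands in different colors.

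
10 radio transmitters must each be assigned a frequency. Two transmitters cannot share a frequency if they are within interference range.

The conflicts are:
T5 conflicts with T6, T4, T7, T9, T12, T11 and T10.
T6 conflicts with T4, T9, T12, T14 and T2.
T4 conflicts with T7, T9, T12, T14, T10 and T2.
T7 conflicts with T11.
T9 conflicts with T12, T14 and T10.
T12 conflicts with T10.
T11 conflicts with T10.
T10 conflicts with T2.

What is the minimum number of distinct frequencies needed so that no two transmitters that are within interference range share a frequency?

5

T5, T4, T9, T12, T10 are mutually in conflict, so at least 5 frequencies are needed.
A valid assignment using 5 frequencies: T5=2, T6=3, T4=1, T7=3, T9=4, T12=5, T11=1, T14=2, T10=3, T2=2. Each listed conflict is separated.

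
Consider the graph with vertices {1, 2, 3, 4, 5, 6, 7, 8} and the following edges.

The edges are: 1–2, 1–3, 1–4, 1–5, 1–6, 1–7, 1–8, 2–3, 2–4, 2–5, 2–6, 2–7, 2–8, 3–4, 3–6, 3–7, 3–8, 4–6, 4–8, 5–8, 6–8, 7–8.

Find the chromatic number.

6

1, 2, 3, 4, 6, 8 form a clique, so at least 6 colors are needed.
6 colors suffice: 1=b, 2=c, 3=d, 4=e, 5=d, 6=f, 7=e, 8=a. No two adjacent vertices share a color.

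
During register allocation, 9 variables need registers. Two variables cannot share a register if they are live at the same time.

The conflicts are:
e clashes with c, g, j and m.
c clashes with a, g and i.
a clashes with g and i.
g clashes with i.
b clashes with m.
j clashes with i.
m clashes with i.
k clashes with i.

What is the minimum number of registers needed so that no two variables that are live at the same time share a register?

c, a, g, i pairwise conflict, so at least 4 registers are needed.
4 registers suffice: e=1, c=2, a=4, g=3, b=1, j=2, m=2, k=2, i=1. No two conflicting variables share a register.

4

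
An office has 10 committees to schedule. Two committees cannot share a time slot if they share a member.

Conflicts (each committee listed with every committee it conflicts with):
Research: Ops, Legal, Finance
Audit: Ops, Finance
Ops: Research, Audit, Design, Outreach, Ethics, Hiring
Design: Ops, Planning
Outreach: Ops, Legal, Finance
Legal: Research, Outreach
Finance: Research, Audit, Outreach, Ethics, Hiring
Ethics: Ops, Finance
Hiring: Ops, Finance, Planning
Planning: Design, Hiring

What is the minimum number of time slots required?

2

Ops and Outreach conflict, so at least 2 time slots are needed.
Using 2 time slots: Research=2, Audit=2, Ops=1, Design=2, Outreach=2, Legal=1, Finance=1, Ethics=2, Hiring=2, Planning=1. Each listed conflict is separated.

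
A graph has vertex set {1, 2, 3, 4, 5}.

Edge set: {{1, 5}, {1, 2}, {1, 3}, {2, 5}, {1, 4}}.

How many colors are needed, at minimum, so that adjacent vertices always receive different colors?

3

1, 2, 5 are pairwise adjacent, so at least 3 colors are needed.
3 colors suffice: color red → {1}; color blue → {2, 3, 4}; color green → {5}. Each edge has distinct colors on its endpoints.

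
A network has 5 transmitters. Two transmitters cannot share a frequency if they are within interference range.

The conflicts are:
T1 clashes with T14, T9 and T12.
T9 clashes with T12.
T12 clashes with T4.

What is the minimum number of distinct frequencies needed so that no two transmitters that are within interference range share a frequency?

T1, T9, T12 are mutually in conflict, so at least 3 frequencies are needed.
Using 3 frequencies: T1=2, T14=1, T9=3, T12=1, T4=2. No two conflicting transmitters share a frequency.

3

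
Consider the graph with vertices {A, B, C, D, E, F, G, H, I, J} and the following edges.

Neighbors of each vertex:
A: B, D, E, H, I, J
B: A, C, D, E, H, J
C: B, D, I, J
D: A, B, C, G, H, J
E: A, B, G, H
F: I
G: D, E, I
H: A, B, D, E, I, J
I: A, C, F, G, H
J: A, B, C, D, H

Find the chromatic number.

A, B, D, H, J form a clique, so at least 5 colors are needed.
One proper 5-coloring: A=green, B=blue, C=red, D=yellow, E=yellow, F=red, G=red, H=red, I=blue, J=purple. Each edge has distinct colors on its endpoints.

5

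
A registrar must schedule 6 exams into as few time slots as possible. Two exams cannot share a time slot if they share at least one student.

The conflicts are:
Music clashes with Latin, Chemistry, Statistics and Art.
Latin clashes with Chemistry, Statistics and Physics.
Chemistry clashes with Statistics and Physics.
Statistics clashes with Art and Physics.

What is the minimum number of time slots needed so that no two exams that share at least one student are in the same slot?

Music, Latin, Chemistry, Statistics all conflict with each other, so at least 4 time slots are needed.
A valid assignment using 4 time slots: Music=2, Latin=4, Chemistry=3, Statistics=1, Art=3, Physics=2. No two conflicting exams share a time slot.

4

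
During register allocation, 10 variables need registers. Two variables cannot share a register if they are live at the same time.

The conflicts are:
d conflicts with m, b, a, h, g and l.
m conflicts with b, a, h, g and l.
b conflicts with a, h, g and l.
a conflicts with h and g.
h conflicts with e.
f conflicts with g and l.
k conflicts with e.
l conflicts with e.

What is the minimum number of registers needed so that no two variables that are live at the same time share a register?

d, m, b, a, h pairwise conflict, so at least 5 registers are needed.
5 registers suffice: register 1 → {d, f, e}; register 2 → {b, k}; register 3 → {m}; register 4 → {h, g, l}; register 5 → {a}. Every pair that conflicts lands in different registers.

5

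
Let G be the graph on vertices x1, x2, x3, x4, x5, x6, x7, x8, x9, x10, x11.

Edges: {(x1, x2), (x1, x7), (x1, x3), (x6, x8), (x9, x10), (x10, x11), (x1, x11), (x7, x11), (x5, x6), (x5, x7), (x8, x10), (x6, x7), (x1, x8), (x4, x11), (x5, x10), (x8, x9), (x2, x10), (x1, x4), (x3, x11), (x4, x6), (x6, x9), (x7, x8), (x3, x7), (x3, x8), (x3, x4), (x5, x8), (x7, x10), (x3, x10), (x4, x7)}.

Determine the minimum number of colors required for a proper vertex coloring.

x1, x3, x4, x7, x11 are mutually adjacent (a clique of size 5), so at least 5 colors are needed.
5 colors suffice: color R → {x2, x7, x9}; color B → {x1, x6, x10}; color G → {x4, x8}; color Y → {x3, x5}; color P → {x11}. Every edge joins two different colors.

5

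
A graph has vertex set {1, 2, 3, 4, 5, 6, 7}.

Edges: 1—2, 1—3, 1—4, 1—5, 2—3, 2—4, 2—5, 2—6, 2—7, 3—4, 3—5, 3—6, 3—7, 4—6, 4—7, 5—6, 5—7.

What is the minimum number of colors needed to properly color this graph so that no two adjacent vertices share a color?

2, 3, 5, 7 form a clique, so at least 4 colors are needed.
4 colors suffice: color a → {3}; color b → {2}; color c → {4, 5}; color d → {1, 6, 7}. Every edge joins two different colors.

4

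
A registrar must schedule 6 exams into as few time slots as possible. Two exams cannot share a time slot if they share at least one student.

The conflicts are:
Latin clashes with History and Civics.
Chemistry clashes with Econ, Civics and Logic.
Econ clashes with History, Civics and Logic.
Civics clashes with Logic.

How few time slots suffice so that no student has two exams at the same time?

Chemistry, Econ, Civics, Logic pairwise conflict, so at least 4 time slots are needed.
Using 4 time slots: Latin=2, Chemistry=4, Econ=2, History=1, Civics=1, Logic=3. Each listed conflict is separated.

4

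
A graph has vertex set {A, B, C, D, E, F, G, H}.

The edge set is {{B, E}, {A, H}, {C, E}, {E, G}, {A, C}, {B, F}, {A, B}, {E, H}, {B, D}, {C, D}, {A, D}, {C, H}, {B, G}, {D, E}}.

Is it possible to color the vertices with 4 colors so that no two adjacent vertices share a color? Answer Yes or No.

Yes

The chromatic number is 3. C, E, H are mutually adjacent, so at least 3 colors are needed.
One proper 3-coloring: A=red, B=blue, C=blue, D=green, E=red, F=red, G=green, H=green.
Since 4 ≥ 3, a proper 4-coloring certainly exists.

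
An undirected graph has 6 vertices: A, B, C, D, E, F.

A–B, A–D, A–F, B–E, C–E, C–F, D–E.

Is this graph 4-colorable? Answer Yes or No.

Yes

The chromatic number is 3. The cycle E-D-A-F-C-E has odd length 5, so it cannot be 2-colored; at least 3 colors are needed.
One proper 3-coloring: A=1, B=2, C=2, D=2, E=1, F=3.
Since 4 ≥ 3, a proper 4-coloring certainly exists.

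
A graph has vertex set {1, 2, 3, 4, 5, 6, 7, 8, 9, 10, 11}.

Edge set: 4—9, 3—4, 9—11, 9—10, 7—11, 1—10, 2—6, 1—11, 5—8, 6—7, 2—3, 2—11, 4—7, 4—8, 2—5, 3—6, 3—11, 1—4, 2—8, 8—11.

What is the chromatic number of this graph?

3

2, 8, 11 form a triangle, so at least 3 colors are needed.
3 colors suffice: 1=b, 2=b, 3=c, 4=a, 5=a, 6=a, 7=b, 8=c, 9=b, 10=a, 11=a. Every edge joins two different colors.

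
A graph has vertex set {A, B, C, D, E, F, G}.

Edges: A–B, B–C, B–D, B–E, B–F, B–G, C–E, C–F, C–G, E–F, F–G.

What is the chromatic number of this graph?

B, C, F, G form a clique, so at least 4 colors are needed.
4 colors suffice: color red → {B}; color blue → {A, D, F}; color green → {C}; color yellow → {E, G}. Each edge has distinct colors on its endpoints.

4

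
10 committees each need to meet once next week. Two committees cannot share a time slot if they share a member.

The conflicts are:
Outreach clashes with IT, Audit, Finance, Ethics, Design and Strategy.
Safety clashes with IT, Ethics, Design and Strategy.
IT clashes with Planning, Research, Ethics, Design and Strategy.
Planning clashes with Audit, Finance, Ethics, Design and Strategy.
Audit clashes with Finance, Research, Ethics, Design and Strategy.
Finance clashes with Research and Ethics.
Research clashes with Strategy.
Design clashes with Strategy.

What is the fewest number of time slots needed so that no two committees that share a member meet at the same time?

Safety, IT, Design, Strategy all conflict with each other, so at least 4 time slots are needed.
4 time slots suffice: time slot 1 → {IT, Audit}; time slot 2 → {Ethics, Strategy}; time slot 3 → {Outreach, Safety, Planning, Research}; time slot 4 → {Finance, Design}. Every pair that conflicts lands in different time slots.

4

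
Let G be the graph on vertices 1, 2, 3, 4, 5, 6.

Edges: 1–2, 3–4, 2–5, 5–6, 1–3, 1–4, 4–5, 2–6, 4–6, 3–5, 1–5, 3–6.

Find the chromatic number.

3, 4, 5, 6 are mutually adjacent (a clique of size 4), so at least 4 colors are needed.
4 colors suffice: color red → {5}; color blue → {2, 3}; color green → {1, 6}; color yellow → {4}. No two adjacent vertices share a color.

4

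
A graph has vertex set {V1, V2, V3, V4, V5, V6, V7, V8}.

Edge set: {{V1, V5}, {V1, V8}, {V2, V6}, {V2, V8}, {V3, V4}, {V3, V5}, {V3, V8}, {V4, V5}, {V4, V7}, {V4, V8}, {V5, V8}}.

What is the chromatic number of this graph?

V3, V4, V5, V8 form a clique, so at least 4 colors are needed.
4 colors suffice: color red → {V6, V7, V8}; color blue → {V2, V5}; color green → {V1, V4}; color yellow → {V3}. No two adjacent vertices share a color.

4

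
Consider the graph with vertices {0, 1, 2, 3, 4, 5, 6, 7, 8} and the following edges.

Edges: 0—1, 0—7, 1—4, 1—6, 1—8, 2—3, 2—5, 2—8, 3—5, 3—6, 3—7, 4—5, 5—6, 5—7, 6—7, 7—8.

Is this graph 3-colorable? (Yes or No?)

No

3, 5, 6, 7 are pairwise adjacent (a clique of size 4), so at least 4 colors are needed.
So 3 colors are not enough.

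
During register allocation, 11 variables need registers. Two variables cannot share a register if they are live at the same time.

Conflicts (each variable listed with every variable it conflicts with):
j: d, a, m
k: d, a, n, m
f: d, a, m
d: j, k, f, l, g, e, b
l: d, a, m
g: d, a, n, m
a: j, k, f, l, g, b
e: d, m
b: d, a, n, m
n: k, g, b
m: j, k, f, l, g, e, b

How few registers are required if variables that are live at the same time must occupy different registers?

l and a conflict, so at least 2 registers are needed.
2 registers suffice: j=2, k=2, f=2, d=1, l=2, g=2, a=1, e=2, b=2, n=1, m=1. Each listed conflict is separated.

2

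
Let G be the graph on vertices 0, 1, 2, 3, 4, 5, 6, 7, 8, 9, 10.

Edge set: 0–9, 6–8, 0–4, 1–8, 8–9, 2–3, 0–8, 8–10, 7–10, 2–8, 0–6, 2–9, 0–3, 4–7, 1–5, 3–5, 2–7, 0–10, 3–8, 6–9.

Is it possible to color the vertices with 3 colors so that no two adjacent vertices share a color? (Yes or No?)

No

0, 6, 8, 9 are pairwise adjacent (a clique of size 4), so at least 4 colors are needed.
So 3 colors are not enough.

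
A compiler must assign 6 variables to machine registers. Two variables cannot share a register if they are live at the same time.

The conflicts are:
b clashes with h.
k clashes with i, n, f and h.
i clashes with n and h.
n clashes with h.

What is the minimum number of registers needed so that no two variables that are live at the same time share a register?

4

k, i, n, h all conflict with each other, so at least 4 registers are needed.
4 registers suffice: b=2, k=2, i=3, n=4, f=1, h=1. Every pair that conflicts lands in different registers.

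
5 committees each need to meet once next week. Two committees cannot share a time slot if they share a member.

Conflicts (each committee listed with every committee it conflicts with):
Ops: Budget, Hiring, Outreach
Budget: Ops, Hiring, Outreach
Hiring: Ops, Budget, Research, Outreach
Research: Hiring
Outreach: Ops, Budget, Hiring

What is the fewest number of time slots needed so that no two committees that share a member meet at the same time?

Ops, Budget, Hiring, Outreach all conflict with each other, so at least 4 time slots are needed.
Using 4 time slots: Ops=4, Budget=2, Hiring=1, Research=2, Outreach=3. No two conflicting committees share a time slot.

4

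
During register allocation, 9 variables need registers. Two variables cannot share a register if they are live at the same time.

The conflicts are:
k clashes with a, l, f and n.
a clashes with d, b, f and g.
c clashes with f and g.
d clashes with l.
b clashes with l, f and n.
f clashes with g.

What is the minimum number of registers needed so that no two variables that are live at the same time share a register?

3

a, b, f all conflict with each other, so at least 3 registers are needed.
A valid assignment using 3 registers: k=3, a=1, c=1, d=2, b=3, l=1, f=2, g=3, n=1. Every pair that conflicts lands in different registers.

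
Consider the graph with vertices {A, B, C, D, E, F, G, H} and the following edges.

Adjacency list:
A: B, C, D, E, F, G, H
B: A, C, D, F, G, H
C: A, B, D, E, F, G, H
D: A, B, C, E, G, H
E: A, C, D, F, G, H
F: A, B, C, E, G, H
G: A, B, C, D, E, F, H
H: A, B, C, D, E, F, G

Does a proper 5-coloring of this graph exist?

A, C, D, E, G, H form a clique, so at least 6 colors are needed.
So 5 colors are not enough.

No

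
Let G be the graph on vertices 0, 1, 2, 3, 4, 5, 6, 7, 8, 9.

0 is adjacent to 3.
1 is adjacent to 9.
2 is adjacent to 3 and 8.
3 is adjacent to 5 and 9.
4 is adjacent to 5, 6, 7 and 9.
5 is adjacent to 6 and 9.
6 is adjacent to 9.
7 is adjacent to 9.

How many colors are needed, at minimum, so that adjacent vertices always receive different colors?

4

4, 5, 6, 9 are pairwise adjacent (a clique of size 4), so at least 4 colors are needed.
One proper 4-coloring: 0=a, 1=b, 2=a, 3=b, 4=b, 5=c, 6=d, 7=c, 8=b, 9=a. Each edge has distinct colors on its endpoints.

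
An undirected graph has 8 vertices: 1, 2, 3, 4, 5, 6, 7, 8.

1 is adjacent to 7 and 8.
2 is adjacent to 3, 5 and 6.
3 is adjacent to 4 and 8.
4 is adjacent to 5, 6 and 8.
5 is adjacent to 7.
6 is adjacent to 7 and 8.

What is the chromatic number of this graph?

3, 4, 8 form a triangle, so at least 3 colors are needed.
3 colors suffice: 1=blue, 2=red, 3=blue, 4=green, 5=blue, 6=blue, 7=red, 8=red. Each edge has distinct colors on its endpoints.

3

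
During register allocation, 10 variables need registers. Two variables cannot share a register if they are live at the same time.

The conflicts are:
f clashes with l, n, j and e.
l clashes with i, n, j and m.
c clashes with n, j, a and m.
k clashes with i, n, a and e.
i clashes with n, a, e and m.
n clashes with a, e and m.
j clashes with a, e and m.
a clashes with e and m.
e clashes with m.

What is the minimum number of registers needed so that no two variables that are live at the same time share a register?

5

k, i, n, a, e pairwise conflict, so at least 5 registers are needed.
A valid assignment using 5 registers: f=2, l=3, c=3, k=2, i=5, n=1, j=1, a=4, e=3, m=2. No two conflicting variables share a register.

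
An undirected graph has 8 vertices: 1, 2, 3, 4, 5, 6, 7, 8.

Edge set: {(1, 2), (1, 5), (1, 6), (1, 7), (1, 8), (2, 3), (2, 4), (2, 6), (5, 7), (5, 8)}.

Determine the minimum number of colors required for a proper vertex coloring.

3

1, 5, 7 form a triangle, so at least 3 colors are needed.
One proper 3-coloring: 1=a, 2=b, 3=a, 4=a, 5=b, 6=c, 7=c, 8=c. Every edge joins two different colors.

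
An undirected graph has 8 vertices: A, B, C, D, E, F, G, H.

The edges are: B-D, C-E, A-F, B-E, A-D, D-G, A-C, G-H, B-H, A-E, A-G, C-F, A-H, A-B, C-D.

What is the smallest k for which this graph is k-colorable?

3

A, D, G are pairwise adjacent, so at least 3 colors are needed.
A valid assignment using 3 colors: A=red, B=blue, C=blue, D=green, E=green, F=green, G=blue, H=green. Every edge joins two different colors.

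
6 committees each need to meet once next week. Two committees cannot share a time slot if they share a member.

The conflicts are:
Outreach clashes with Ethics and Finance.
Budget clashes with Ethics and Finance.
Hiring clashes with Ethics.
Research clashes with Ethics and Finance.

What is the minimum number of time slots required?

2

Budget and Ethics conflict, so at least 2 time slots are needed.
2 time slots suffice: time slot 1 → {Ethics, Finance}; time slot 2 → {Outreach, Budget, Hiring, Research}. Every pair that conflicts lands in different time slots.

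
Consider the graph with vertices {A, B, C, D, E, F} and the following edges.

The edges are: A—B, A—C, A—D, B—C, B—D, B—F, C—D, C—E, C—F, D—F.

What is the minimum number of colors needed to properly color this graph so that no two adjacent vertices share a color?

B, C, D, F form a clique, so at least 4 colors are needed.
4 colors suffice: color 1 → {C}; color 2 → {B, E}; color 3 → {D}; color 4 → {A, F}. No two adjacent vertices share a color.

4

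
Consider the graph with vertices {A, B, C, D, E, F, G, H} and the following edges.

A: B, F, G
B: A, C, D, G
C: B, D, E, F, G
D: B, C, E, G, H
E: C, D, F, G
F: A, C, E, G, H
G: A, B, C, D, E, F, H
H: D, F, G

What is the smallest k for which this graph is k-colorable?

4

B, C, D, G form a clique, so at least 4 colors are needed.
4 colors suffice: A=blue, B=yellow, C=blue, D=green, E=yellow, F=green, G=red, H=blue. No two adjacent vertices share a color.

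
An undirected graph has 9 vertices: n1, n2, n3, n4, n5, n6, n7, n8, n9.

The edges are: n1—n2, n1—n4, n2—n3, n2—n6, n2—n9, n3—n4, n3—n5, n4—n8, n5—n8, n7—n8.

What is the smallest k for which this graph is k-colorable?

2

n7 and n8 are adjacent, so at least 2 colors are needed.
2 colors suffice: color R → {n2, n4, n5, n7}; color B → {n1, n3, n6, n8, n9}. Each edge has distinct colors on its endpoints.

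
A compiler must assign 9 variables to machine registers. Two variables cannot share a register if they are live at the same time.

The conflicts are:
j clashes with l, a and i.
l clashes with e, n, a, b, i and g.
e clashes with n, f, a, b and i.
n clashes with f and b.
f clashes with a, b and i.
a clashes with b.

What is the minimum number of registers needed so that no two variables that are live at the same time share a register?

4

e, f, a, b all conflict with each other, so at least 4 registers are needed.
4 registers suffice: register 1 → {l, f}; register 2 → {j, e, g}; register 3 → {b, i}; register 4 → {n, a}. Every pair that conflicts lands in different registers.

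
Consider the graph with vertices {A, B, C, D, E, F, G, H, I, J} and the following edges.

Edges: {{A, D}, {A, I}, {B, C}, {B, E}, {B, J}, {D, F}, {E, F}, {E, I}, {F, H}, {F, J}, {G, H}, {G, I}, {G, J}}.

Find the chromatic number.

The cycle E-F-H-G-I-E has odd length 5, so it cannot be 2-colored; at least 3 colors are needed.
3 colors suffice: color 1 → {A, B, F, G}; color 2 → {C, D, E, H, J}; color 3 → {I}. Every edge joins two different colors.

3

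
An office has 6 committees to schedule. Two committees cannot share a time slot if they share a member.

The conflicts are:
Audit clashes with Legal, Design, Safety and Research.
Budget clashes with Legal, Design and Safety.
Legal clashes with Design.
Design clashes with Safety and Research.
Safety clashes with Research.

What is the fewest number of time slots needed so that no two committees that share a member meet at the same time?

Audit, Design, Safety, Research pairwise conflict, so at least 4 time slots are needed.
Using 4 time slots: Audit=2, Budget=2, Legal=3, Design=1, Safety=3, Research=4. No two conflicting committees share a time slot.

4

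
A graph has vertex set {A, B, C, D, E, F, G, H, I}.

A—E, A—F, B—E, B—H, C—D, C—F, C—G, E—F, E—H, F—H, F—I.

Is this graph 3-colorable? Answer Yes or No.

The chromatic number is 3. E, F, H form a triangle, so at least 3 colors are needed.
3 colors suffice: color 1 → {B, D, F, G}; color 2 → {C, E, I}; color 3 → {A, H}.
That is already a proper 3-coloring.

Yes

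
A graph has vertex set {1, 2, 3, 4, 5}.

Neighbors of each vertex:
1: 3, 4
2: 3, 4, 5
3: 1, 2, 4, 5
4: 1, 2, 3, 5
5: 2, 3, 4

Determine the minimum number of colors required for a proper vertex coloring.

2, 3, 4, 5 are mutually adjacent (a clique of size 4), so at least 4 colors are needed.
A valid assignment using 4 colors: 1=c, 2=d, 3=a, 4=b, 5=c. Each edge has distinct colors on its endpoints.

4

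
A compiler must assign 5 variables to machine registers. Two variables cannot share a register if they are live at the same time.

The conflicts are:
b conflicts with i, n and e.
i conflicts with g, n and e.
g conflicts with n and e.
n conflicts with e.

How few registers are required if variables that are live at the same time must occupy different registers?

4

b, i, n, e pairwise conflict, so at least 4 registers are needed.
4 registers suffice: b=4, i=2, g=4, n=1, e=3. No two conflicting variables share a register.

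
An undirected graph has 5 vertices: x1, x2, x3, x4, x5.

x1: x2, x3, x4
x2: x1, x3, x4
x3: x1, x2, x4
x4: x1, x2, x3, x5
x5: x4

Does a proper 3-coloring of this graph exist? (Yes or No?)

x1, x2, x3, x4 are pairwise adjacent (a clique of size 4), so at least 4 colors are needed.
So 3 colors are not enough.

No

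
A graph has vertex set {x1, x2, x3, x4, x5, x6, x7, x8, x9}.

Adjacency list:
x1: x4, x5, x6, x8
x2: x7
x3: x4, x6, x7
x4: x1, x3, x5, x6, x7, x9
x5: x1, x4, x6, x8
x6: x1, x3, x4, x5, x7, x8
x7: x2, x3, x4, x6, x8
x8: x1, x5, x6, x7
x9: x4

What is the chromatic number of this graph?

4

x3, x4, x6, x7 form a clique, so at least 4 colors are needed.
4 colors suffice: color R → {x2, x4, x8}; color B → {x6, x9}; color G → {x5, x7}; color Y → {x1, x3}. Every edge joins two different colors.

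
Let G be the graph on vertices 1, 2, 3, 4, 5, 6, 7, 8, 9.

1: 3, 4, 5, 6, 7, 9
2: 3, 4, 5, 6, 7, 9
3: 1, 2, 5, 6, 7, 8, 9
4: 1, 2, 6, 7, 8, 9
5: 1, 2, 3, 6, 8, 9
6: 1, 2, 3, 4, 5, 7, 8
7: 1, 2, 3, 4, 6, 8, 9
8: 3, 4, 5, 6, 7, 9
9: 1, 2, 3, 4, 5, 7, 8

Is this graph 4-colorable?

Yes

The chromatic number is 4. 2, 3, 7, 9 are mutually adjacent (a clique of size 4), so at least 4 colors are needed.
4 colors suffice: color red → {6, 9}; color blue → {3, 4}; color green → {5, 7}; color yellow → {1, 2, 8}.
That is already a proper 4-coloring.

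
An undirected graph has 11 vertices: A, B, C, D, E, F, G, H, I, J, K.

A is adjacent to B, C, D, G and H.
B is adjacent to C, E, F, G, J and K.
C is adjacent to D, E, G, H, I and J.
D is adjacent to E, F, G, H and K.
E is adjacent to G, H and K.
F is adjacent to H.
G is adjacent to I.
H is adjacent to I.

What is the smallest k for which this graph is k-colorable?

4

A, C, D, H are mutually adjacent (a clique of size 4), so at least 4 colors are needed.
4 colors suffice: color 1 → {C, F, K}; color 2 → {B, D, I}; color 3 → {G, H, J}; color 4 → {A, E}. No two adjacent vertices share a color.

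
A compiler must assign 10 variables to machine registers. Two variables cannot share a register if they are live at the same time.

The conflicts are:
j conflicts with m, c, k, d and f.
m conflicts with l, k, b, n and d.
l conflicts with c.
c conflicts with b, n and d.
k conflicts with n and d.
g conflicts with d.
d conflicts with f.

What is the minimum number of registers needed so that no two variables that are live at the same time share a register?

4

j, m, k, d are mutually in conflict, so at least 4 registers are needed.
Using 4 registers: j=3, m=1, l=2, c=1, k=4, b=2, g=1, n=2, d=2, f=1. No two conflicting variables share a register.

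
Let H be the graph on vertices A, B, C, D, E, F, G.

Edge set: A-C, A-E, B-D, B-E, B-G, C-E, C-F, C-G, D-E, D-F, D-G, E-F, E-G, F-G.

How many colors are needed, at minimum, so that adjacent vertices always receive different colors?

B, D, E, G are pairwise adjacent (a clique of size 4), so at least 4 colors are needed.
4 colors suffice: color red → {E}; color blue → {A, G}; color green → {C, D}; color yellow → {B, F}. Each edge has distinct colors on its endpoints.

4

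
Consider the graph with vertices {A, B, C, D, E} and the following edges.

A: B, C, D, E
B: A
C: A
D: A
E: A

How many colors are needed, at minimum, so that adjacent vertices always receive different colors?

2

A and E are adjacent, so at least 2 colors are needed.
2 colors suffice: color red → {A}; color blue → {B, C, D, E}. Each edge has distinct colors on its endpoints.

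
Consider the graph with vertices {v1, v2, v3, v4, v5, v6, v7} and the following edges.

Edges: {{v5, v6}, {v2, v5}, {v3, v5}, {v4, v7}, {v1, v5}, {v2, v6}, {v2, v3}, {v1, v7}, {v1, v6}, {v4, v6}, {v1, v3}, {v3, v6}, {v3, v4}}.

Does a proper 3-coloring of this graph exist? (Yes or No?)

No

v1, v3, v5, v6 are mutually adjacent (a clique of size 4), so at least 4 colors are needed.
So 3 colors are not enough.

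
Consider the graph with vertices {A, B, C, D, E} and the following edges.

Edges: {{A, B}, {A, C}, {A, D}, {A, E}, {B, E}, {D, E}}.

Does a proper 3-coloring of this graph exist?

The chromatic number is 3. A, D, E form a triangle, so at least 3 colors are needed.
3 colors suffice: color 1 → {A}; color 2 → {C, E}; color 3 → {B, D}.
That is already a proper 3-coloring.

Yes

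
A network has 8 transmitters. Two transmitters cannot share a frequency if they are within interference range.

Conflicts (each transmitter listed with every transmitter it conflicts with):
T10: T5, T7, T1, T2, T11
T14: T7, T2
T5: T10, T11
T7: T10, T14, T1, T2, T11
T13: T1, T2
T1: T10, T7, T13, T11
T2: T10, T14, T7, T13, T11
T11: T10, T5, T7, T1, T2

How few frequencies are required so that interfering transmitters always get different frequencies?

4

T10, T7, T1, T11 all conflict with each other, so at least 4 frequencies are needed.
4 frequencies suffice: frequency 1 → {T10, T14, T13}; frequency 2 → {T11}; frequency 3 → {T5, T7}; frequency 4 → {T1, T2}. Every pair that conflicts lands in different frequencies.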